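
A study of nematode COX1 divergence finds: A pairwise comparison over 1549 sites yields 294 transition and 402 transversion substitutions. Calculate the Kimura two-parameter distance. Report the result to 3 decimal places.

0.693

P = 294/1549 ≈ 0.1898 and Q = 402/1549 ≈ 0.259522.
Under the Kimura two-parameter model, d = −½ ln(1 − 2P − Q) − ¼ ln(1 − 2Q).
1 − 2P − Q = 0.360878, giving −½ ln(0.360878) = 0.509608.
1 − 2Q = 0.480956, giving −¼ ln(0.480956) = 0.182995.
d = 0.509608 + 0.182995 = 0.692603.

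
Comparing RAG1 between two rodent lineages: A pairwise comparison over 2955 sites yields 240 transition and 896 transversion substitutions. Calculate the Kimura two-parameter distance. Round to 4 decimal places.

0.5465

P = 240/2955 ≈ 0.081218 and Q = 896/2955 ≈ 0.303215.
Under the Kimura two-parameter model, d = −½ ln(1 − 2P − Q) − ¼ ln(1 − 2Q).
1 − 2P − Q = 0.534349, giving −½ ln(0.534349) = 0.313353.
1 − 2Q = 0.39357, giving −¼ ln(0.39357) = 0.233124.
d = 0.313353 + 0.233124 = 0.546477.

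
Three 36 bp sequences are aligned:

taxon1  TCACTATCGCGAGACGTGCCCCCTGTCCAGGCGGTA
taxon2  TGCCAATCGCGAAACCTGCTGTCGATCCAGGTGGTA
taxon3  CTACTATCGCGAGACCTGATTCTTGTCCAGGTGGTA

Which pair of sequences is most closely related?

taxon1 and taxon3

taxon1–taxon2: 11/36 differ, p = 0.306, d = 0.392.
taxon1–taxon3: 8/36 differ, p = 0.222, d = 0.264.
taxon2–taxon3: 11/36 differ, p = 0.306, d = 0.392.
The smallest distance is between taxon1 and taxon3.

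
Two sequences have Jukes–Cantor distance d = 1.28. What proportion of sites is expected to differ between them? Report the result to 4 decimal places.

0.6139

p = (3/4)(1 − e^(−4d/3)) = 0.75 × (1 − e^(-1.706667)) = 0.75 × (1 − 0.181470) = 0.613898.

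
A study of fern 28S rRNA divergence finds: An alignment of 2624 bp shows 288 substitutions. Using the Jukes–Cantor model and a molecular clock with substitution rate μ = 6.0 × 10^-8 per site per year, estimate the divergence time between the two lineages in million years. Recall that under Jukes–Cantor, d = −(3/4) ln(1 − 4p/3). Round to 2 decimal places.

p = 288/2624 ≈ 0.109756.
d = −(3/4) ln(1 − 4p/3) = −0.75 ln(1 − 0.146341) = −0.75 ln(0.853659)
  = −0.75 × (-0.158223) = 0.118667 substitutions/site.
Under a molecular clock d = 2μt, so t = d/(2μ) = 0.118667 / (2 × 6.0 × 10^-8) = 0.99 million years.

0.99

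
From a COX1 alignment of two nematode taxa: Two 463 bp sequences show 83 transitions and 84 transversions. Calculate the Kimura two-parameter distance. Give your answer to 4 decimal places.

P = 83/463 ≈ 0.179266 and Q = 84/463 ≈ 0.181425.
Under the Kimura two-parameter model, d = −½ ln(1 − 2P − Q) − ¼ ln(1 − 2Q).
1 − 2P − Q = 0.460043, giving −½ ln(0.460043) = 0.388218.
1 − 2Q = 0.63715, giving −¼ ln(0.63715) = 0.112688.
d = 0.388218 + 0.112688 = 0.500906.

0.5009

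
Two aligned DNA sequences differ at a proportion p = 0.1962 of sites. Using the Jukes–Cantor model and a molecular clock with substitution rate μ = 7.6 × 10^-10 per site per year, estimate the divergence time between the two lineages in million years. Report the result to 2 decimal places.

d = −(3/4) ln(1 − 4p/3) = −0.75 ln(1 − 0.2616) = −0.75 ln(0.7384)
  = −0.75 × (-0.303270) = 0.227453 substitutions/site.
Under a molecular clock d = 2μt, so t = d/(2μ) = 0.227453 / (2 × 7.6 × 10^-10) = 149.64 million years.

149.64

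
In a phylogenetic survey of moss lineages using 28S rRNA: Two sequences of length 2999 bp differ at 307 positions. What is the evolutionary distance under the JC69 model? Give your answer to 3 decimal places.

0.110

p = 307/2999 ≈ 0.102367.
d = −(3/4) ln(1 − 4p/3) = −0.75 ln(1 − 0.136489) = −0.75 ln(0.863511)
  = −0.75 × (-0.146749) = 0.110062 substitutions/site.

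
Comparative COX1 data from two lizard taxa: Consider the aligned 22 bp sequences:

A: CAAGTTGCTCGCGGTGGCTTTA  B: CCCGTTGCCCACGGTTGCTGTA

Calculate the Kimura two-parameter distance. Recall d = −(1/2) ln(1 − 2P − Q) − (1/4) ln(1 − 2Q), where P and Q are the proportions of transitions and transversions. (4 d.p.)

0.3390

Of 22 sites, 2 differences are transitions and 4 are transversions, so P = 2/22 ≈ 0.090909 and Q = 4/22 ≈ 0.181818.
Under the Kimura two-parameter model, d = −½ ln(1 − 2P − Q) − ¼ ln(1 − 2Q).
1 − 2P − Q = 0.636364, giving −½ ln(0.636364) = 0.225992.
1 − 2Q = 0.636364, giving −¼ ln(0.636364) = 0.112996.
d = 0.225992 + 0.112996 = 0.338988.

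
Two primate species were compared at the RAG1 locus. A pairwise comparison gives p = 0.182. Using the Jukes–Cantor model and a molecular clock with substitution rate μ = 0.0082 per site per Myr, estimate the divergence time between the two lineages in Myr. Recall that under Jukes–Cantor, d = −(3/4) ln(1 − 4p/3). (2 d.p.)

d = −(3/4) ln(1 − 4p/3) = −0.75 ln(1 − 0.242667) = −0.75 ln(0.757333)
  = −0.75 × (-0.277952) = 0.208464 substitutions/site.
Under a molecular clock d = 2μt, so t = d/(2μ) = 0.208464 / (2 × 0.0082) = 12.71 Myr.

12.71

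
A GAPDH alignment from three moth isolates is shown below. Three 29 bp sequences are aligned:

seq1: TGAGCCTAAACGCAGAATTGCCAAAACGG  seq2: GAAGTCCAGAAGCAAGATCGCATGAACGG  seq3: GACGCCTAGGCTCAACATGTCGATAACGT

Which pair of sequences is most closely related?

seq1 and seq2

seq1–seq2: 12/29 differ, p = 0.414, d = 0.602.
seq1–seq3: 13/29 differ, p = 0.448, d = 0.683.
seq2–seq3: 13/29 differ, p = 0.448, d = 0.683.
The smallest distance is between seq1 and seq2.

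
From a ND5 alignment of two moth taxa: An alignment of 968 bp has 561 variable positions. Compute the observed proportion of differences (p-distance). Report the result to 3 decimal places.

0.580

p = 561/968 = 0.579545… ≈ 0.580 (to 3 d.p.).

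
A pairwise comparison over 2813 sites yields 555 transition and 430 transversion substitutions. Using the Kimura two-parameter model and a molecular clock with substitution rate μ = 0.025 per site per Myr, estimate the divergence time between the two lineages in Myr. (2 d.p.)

9.75

P = 555/2813 ≈ 0.197298 and Q = 430/2813 ≈ 0.152862.
Under the Kimura two-parameter model, d = −½ ln(1 − 2P − Q) − ¼ ln(1 − 2Q).
1 − 2P − Q = 0.452542, giving −½ ln(0.452542) = 0.396437.
1 − 2Q = 0.694276, giving −¼ ln(0.694276) = 0.091221.
d = 0.396437 + 0.091221 = 0.487658.
Under a molecular clock d = 2μt, so t = d/(2μ) = 0.487658 / (2 × 0.025) = 9.75 Myr.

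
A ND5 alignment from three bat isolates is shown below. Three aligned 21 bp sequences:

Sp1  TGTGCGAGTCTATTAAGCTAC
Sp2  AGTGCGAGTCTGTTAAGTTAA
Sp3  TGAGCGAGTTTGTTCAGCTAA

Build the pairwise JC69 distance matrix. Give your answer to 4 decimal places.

Sp1–Sp2: 4/21 sites differ → p ≈ 0.190476, d = −0.75 ln(1 − 0.253968) = 0.219740 ≈ 0.2197.
Sp1–Sp3: 5/21 sites differ → p ≈ 0.238095, d = −0.75 ln(1 − 0.31746) = 0.286451 ≈ 0.2865.
Sp2–Sp3: 5/21 sites differ → p ≈ 0.238095, d = −0.75 ln(1 − 0.31746) = 0.286451 ≈ 0.2865.

d(Sp1,Sp2) = 0.2197, d(Sp1,Sp3) = 0.2865, d(Sp2,Sp3) = 0.2865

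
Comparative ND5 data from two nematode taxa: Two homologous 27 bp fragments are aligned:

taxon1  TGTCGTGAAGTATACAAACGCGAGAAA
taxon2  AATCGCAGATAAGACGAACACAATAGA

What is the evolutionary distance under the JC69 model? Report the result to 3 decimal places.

0.770

The sequences differ at 13 of 27 sites, so p = 13/27 ≈ 0.481481.
d = −(3/4) ln(1 − 4p/3) = −0.75 ln(1 − 0.641975) = −0.75 ln(0.358025)
  = −0.75 × (-1.027152) = 0.770364 substitutions/site.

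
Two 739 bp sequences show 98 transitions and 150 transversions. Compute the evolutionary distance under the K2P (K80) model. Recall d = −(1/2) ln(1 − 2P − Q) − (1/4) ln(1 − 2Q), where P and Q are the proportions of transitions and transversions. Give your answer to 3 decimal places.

P = 98/739 ≈ 0.132612 and Q = 150/739 ≈ 0.202977.
Under the Kimura two-parameter model, d = −½ ln(1 − 2P − Q) − ¼ ln(1 − 2Q).
1 − 2P − Q = 0.531799, giving −½ ln(0.531799) = 0.315745.
1 − 2Q = 0.594046, giving −¼ ln(0.594046) = 0.130200.
d = 0.315745 + 0.130200 = 0.445945.

0.446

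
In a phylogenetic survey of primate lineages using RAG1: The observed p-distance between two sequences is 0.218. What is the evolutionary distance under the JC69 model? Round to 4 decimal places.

d = −(3/4) ln(1 − 4p/3) = −0.75 ln(1 − 0.290667) = −0.75 ln(0.709333)
  = −0.75 × (-0.343430) = 0.257573 substitutions/site.

0.2576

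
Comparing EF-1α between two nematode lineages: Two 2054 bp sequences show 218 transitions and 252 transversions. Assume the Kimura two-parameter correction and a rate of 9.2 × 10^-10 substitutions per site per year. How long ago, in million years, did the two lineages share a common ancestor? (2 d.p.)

P = 218/2054 ≈ 0.106134 and Q = 252/2054 ≈ 0.122687.
Under the Kimura two-parameter model, d = −½ ln(1 − 2P − Q) − ¼ ln(1 − 2Q).
1 − 2P − Q = 0.665045, giving −½ ln(0.665045) = 0.203950.
1 − 2Q = 0.754626, giving −¼ ln(0.754626) = 0.070383.
d = 0.203950 + 0.070383 = 0.274333.
Under a molecular clock d = 2μt, so t = d/(2μ) = 0.274333 / (2 × 9.2 × 10^-10) = 149.09 million years.

149.09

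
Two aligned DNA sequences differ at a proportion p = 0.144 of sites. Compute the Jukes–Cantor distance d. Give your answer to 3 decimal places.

0.160

d = −(3/4) ln(1 − 4p/3) = −0.75 ln(1 − 0.192) = −0.75 ln(0.808)
  = −0.75 × (-0.213193) = 0.159895 substitutions/site.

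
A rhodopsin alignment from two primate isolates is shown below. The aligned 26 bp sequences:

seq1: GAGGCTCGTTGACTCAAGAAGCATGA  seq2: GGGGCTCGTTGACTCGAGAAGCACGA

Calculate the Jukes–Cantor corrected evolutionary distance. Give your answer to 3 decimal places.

0.125

The sequences differ at 3 of 26 sites (2, 16, 24), so p = 3/26 ≈ 0.115385.
d = −(3/4) ln(1 − 4p/3) = −0.75 ln(1 − 0.153847) = −0.75 ln(0.846153)
  = −0.75 × (-0.167055) = 0.125291 substitutions/site.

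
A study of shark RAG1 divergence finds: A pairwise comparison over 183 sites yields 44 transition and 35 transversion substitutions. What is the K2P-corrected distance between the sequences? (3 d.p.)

0.678

P = 44/183 ≈ 0.240437 and Q = 35/183 ≈ 0.191257.
Under the Kimura two-parameter model, d = −½ ln(1 − 2P − Q) − ¼ ln(1 − 2Q).
1 − 2P − Q = 0.327869, giving −½ ln(0.327869) = 0.557571.
1 − 2Q = 0.617486, giving −¼ ln(0.617486) = 0.120525.
d = 0.557571 + 0.120525 = 0.678096.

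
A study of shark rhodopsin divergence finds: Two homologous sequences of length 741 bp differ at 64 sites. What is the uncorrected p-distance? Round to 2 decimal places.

p = 64/741 = 0.086369… ≈ 0.09 (to 2 d.p.).

0.09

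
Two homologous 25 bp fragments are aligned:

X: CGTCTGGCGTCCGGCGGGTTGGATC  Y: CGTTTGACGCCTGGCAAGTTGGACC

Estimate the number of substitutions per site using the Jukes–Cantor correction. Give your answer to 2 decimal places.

0.35

The sequences differ at 7 of 25 sites (4, 7, 10, 12, 16, 17, 24), so p = 7/25 = 0.28.
d = −(3/4) ln(1 − 4p/3) = −0.75 ln(1 − 0.373333) = −0.75 ln(0.626667)
  = −0.75 × (-0.467340) = 0.350505 substitutions/site.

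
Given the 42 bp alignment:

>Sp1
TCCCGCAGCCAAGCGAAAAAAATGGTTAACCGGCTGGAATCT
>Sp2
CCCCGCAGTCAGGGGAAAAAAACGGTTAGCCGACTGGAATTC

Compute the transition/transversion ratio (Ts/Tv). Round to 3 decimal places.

8.000

Transitions are A↔G and C↔T; transversions are all other mismatches.
Transitions: 8. Transversions: 1.
R = 8/1 = 8.000.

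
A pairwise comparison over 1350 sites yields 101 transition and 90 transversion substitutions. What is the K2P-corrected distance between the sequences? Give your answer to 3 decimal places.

0.158

P = 101/1350 ≈ 0.074815 and Q = 90/1350 ≈ 0.066667.
Under the Kimura two-parameter model, d = −½ ln(1 − 2P − Q) − ¼ ln(1 − 2Q).
1 − 2P − Q = 0.783703, giving −½ ln(0.783703) = 0.121863.
1 − 2Q = 0.866666, giving −¼ ln(0.866666) = 0.035775.
d = 0.121863 + 0.035775 = 0.157638.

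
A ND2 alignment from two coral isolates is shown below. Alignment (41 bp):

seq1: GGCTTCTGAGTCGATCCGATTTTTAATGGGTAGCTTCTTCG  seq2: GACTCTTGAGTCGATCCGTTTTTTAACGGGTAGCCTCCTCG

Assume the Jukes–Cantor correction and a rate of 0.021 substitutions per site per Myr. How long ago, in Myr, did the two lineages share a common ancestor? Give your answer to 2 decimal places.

4.61

The sequences differ at 7 of 41 sites (2, 5, 6, 19, 27, 35, 38), so p = 7/41 ≈ 0.170732.
d = −(3/4) ln(1 − 4p/3) = −0.75 ln(1 − 0.227643) = −0.75 ln(0.772357)
  = −0.75 × (-0.258308) = 0.193731 substitutions/site.
Under a molecular clock d = 2μt, so t = d/(2μ) = 0.193731 / (2 × 0.021) = 4.61 Myr.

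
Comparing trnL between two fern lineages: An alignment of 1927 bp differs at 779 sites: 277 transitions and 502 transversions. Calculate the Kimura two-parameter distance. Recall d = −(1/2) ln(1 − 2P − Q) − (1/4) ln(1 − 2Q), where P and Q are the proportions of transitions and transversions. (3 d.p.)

P = 277/1927 ≈ 0.143747 and Q = 502/1927 ≈ 0.260509.
Under the Kimura two-parameter model, d = −½ ln(1 − 2P − Q) − ¼ ln(1 − 2Q).
1 − 2P − Q = 0.451997, giving −½ ln(0.451997) = 0.397040.
1 − 2Q = 0.478982, giving −¼ ln(0.478982) = 0.184023.
d = 0.397040 + 0.184023 = 0.581063.

0.581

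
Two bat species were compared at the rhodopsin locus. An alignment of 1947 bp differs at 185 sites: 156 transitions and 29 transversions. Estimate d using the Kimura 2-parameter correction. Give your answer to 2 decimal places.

0.10

P = 156/1947 ≈ 0.080123 and Q = 29/1947 ≈ 0.014895.
Under the Kimura two-parameter model, d = −½ ln(1 − 2P − Q) − ¼ ln(1 − 2Q).
1 − 2P − Q = 0.824859, giving −½ ln(0.824859) = 0.096271.
1 − 2Q = 0.97021, giving −¼ ln(0.97021) = 0.007561.
d = 0.096271 + 0.007561 = 0.103832.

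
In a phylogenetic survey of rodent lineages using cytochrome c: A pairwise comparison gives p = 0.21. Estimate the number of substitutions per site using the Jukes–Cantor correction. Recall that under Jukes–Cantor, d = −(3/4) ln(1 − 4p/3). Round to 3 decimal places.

0.246

d = −(3/4) ln(1 − 4p/3) = −0.75 ln(1 − 0.28) = −0.75 ln(0.72)
  = −0.75 × (-0.328504) = 0.246378 substitutions/site.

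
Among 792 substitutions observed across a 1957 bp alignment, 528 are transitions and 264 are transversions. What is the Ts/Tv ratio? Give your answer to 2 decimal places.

2.00

R = 528/264 = 2.00.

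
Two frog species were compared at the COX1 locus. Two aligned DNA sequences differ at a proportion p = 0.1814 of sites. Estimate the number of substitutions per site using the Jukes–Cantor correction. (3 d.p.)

d = −(3/4) ln(1 − 4p/3) = −0.75 ln(1 − 0.241867) = −0.75 ln(0.758133)
  = −0.75 × (-0.276896) = 0.207672 substitutions/site.

0.208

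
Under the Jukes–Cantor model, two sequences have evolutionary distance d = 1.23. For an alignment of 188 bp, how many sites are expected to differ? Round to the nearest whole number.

Invert JC69: p = (3/4)(1 − e^(−4d/3)) = 0.75 × (1 − e^(-1.64)) = 0.75 × (1 − 0.193980) = 0.604515.
Expected differing sites = pL ≈ 0.604515 × 188 = 113.64882 ≈ 114.

114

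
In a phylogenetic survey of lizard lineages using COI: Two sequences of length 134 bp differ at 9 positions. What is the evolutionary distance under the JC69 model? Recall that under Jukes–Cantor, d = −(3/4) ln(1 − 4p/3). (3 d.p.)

0.070

p = 9/134 ≈ 0.067164.
d = −(3/4) ln(1 − 4p/3) = −0.75 ln(1 − 0.089552) = −0.75 ln(0.910448)
  = −0.75 × (-0.093818) = 0.070364 substitutions/site.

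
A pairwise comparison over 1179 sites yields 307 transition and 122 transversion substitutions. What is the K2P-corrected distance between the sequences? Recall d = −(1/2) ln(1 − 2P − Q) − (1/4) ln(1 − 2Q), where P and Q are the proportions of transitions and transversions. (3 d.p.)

P = 307/1179 ≈ 0.26039 and Q = 122/1179 ≈ 0.103478.
Under the Kimura two-parameter model, d = −½ ln(1 − 2P − Q) − ¼ ln(1 − 2Q).
1 − 2P − Q = 0.375742, giving −½ ln(0.375742) = 0.489426.
1 − 2Q = 0.793044, giving −¼ ln(0.793044) = 0.057969.
d = 0.489426 + 0.057969 = 0.547395.

0.547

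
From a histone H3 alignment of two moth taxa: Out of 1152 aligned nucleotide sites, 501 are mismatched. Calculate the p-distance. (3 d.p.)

p = 501/1152 = 0.434895… ≈ 0.435 (to 3 d.p.).

0.435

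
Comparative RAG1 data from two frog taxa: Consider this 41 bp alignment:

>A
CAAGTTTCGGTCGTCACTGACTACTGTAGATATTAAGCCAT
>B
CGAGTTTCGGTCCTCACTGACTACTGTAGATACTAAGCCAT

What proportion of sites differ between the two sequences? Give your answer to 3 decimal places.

The sequences differ at 3 of 41 positions (sites 2, 13, 33).
p = 3/41 = 0.073170… ≈ 0.073 (to 3 d.p.).

0.073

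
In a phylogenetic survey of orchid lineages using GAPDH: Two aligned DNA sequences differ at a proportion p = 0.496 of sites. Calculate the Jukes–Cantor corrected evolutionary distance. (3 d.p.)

d = −(3/4) ln(1 − 4p/3) = −0.75 ln(1 − 0.661333) = −0.75 ln(0.338667)
  = −0.75 × (-1.082738) = 0.812054 substitutions/site.

0.812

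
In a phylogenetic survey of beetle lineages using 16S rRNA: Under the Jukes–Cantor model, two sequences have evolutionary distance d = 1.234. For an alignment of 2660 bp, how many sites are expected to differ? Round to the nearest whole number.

Invert JC69: p = (3/4)(1 − e^(−4d/3)) = 0.75 × (1 − e^(-1.645333)) = 0.75 × (1 − 0.192948) = 0.605289.
Expected differing sites = pL ≈ 0.605289 × 2660 = 1610.06874 ≈ 1610.

1610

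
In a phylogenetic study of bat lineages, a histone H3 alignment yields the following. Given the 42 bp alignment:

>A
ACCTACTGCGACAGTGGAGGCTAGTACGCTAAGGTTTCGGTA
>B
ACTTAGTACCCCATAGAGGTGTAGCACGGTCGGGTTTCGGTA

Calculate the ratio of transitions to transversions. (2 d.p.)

Transitions are A↔G and C↔T; transversions are all other mismatches.
Transitions: 6. Transversions: 9.
R = 6/9 = 0.666666… ≈ 0.67 (to 2 d.p.).

0.67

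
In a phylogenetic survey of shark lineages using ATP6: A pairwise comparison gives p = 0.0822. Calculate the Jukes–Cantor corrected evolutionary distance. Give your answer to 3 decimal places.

d = −(3/4) ln(1 − 4p/3) = −0.75 ln(1 − 0.1096) = −0.75 ln(0.8904)
  = −0.75 × (-0.116084) = 0.087063 substitutions/site.

0.087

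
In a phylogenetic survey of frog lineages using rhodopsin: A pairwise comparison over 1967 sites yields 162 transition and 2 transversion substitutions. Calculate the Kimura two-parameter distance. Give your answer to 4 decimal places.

0.0911

P = 162/1967 ≈ 0.082359 and Q = 2/1967 ≈ 0.001017.
Under the Kimura two-parameter model, d = −½ ln(1 − 2P − Q) − ¼ ln(1 − 2Q).
1 − 2P − Q = 0.834265, giving −½ ln(0.834265) = 0.090602.
1 − 2Q = 0.997966, giving −¼ ln(0.997966) = 0.000509.
d = 0.090602 + 0.000509 = 0.091111.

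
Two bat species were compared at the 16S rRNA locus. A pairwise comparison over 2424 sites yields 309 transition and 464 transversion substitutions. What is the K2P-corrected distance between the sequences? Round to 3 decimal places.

0.416

P = 309/2424 ≈ 0.127475 and Q = 464/2424 ≈ 0.191419.
Under the Kimura two-parameter model, d = −½ ln(1 − 2P − Q) − ¼ ln(1 − 2Q).
1 − 2P − Q = 0.553631, giving −½ ln(0.553631) = 0.295628.
1 − 2Q = 0.617162, giving −¼ ln(0.617162) = 0.120656.
d = 0.295628 + 0.120656 = 0.416284.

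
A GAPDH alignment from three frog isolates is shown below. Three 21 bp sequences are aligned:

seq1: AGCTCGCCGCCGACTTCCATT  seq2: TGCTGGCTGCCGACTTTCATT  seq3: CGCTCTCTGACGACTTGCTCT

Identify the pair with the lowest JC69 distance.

seq1–seq2: 4/21 differ, p = 0.190, d = 0.220.
seq1–seq3: 7/21 differ, p = 0.333, d = 0.441.
seq2–seq3: 7/21 differ, p = 0.333, d = 0.441.
The smallest distance is between seq1 and seq2.

seq1 and seq2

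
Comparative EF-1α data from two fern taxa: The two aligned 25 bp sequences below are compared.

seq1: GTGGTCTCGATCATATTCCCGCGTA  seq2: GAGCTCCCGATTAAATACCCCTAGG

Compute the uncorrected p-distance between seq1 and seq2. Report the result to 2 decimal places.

0.44

The sequences differ at 11 of 25 positions.
p = 11/25 = 0.44.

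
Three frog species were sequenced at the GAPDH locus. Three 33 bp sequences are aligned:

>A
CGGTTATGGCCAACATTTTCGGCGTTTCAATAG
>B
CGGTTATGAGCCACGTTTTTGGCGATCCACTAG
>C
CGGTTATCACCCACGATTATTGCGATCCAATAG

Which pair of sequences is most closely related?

B and C

A–B: 8/33 differ, p = 0.242, d = 0.293.
A–C: 10/33 differ, p = 0.303, d = 0.388.
B–C: 6/33 differ, p = 0.182, d = 0.208.
The smallest distance is between B and C.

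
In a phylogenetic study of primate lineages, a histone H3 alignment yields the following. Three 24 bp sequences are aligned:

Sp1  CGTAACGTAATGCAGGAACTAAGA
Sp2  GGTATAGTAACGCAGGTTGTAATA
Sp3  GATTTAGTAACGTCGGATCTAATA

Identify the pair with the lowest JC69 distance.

Sp2 and Sp3

Sp1–Sp2: 8/24 differ, p = 0.333, d = 0.441.
Sp1–Sp3: 10/24 differ, p = 0.417, d = 0.608.
Sp2–Sp3: 6/24 differ, p = 0.250, d = 0.304.
The smallest distance is between Sp2 and Sp3.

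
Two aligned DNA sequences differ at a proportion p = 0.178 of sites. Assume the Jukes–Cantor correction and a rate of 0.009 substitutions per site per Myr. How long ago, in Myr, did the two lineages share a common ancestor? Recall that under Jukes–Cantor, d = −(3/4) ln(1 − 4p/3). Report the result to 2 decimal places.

d = −(3/4) ln(1 − 4p/3) = −0.75 ln(1 − 0.237333) = −0.75 ln(0.762667)
  = −0.75 × (-0.270934) = 0.203201 substitutions/site.
Under a molecular clock d = 2μt, so t = d/(2μ) = 0.203201 / (2 × 0.009) = 11.29 Myr.

11.29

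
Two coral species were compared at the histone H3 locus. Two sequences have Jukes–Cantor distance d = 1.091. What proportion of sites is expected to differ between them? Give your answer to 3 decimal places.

0.575

p = (3/4)(1 − e^(−4d/3)) = 0.75 × (1 − e^(-1.454667)) = 0.75 × (1 − 0.233478) = 0.574892.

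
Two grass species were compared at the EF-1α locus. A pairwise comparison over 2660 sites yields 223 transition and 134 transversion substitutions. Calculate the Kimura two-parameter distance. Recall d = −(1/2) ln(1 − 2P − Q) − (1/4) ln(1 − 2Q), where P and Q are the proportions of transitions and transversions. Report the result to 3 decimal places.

0.150

P = 223/2660 ≈ 0.083835 and Q = 134/2660 ≈ 0.050376.
Under the Kimura two-parameter model, d = −½ ln(1 − 2P − Q) − ¼ ln(1 − 2Q).
1 − 2P − Q = 0.781954, giving −½ ln(0.781954) = 0.122980.
1 − 2Q = 0.899248, giving −¼ ln(0.899248) = 0.026549.
d = 0.122980 + 0.026549 = 0.149529.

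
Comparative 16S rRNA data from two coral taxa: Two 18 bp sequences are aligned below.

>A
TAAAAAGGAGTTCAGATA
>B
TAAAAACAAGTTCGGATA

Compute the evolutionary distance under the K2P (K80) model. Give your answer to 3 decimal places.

Of 18 sites, 2 differences are transitions and 1 are transversions, so P = 2/18 ≈ 0.111111 and Q = 1/18 ≈ 0.055556.
Under the Kimura two-parameter model, d = −½ ln(1 − 2P − Q) − ¼ ln(1 − 2Q).
1 − 2P − Q = 0.722222, giving −½ ln(0.722222) = 0.162711.
1 − 2Q = 0.888888, giving −¼ ln(0.888888) = 0.029446.
d = 0.162711 + 0.029446 = 0.192157.

0.192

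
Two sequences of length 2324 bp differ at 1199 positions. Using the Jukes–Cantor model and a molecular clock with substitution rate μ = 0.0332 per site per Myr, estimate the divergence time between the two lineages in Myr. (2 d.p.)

13.15

p = 1199/2324 ≈ 0.515921.
d = −(3/4) ln(1 − 4p/3) = −0.75 ln(1 − 0.687895) = −0.75 ln(0.312105)
  = −0.75 × (-1.164416) = 0.873312 substitutions/site.
Under a molecular clock d = 2μt, so t = d/(2μ) = 0.873312 / (2 × 0.0332) = 13.15 Myr.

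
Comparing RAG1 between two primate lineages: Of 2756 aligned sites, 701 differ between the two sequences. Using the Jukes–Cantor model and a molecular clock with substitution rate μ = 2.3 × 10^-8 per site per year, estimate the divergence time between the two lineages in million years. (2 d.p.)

p = 701/2756 ≈ 0.254354.
d = −(3/4) ln(1 − 4p/3) = −0.75 ln(1 − 0.339139) = −0.75 ln(0.660861)
  = −0.75 × (-0.414212) = 0.310659 substitutions/site.
Under a molecular clock d = 2μt, so t = d/(2μ) = 0.310659 / (2 × 2.3 × 10^-8) = 6.75 million years.

6.75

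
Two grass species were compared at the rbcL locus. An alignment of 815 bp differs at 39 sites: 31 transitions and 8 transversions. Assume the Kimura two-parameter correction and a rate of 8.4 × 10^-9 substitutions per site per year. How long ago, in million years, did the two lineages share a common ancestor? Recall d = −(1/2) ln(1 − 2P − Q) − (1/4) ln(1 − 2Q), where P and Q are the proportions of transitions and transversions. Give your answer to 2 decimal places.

P = 31/815 ≈ 0.038037 and Q = 8/815 ≈ 0.009816.
Under the Kimura two-parameter model, d = −½ ln(1 − 2P − Q) − ¼ ln(1 − 2Q).
1 − 2P − Q = 0.91411, giving −½ ln(0.91411) = 0.044902.
1 − 2Q = 0.980368, giving −¼ ln(0.980368) = 0.004957.
d = 0.044902 + 0.004957 = 0.049859.
Under a molecular clock d = 2μt, so t = d/(2μ) = 0.049859 / (2 × 8.4 × 10^-9) = 2.97 million years.

2.97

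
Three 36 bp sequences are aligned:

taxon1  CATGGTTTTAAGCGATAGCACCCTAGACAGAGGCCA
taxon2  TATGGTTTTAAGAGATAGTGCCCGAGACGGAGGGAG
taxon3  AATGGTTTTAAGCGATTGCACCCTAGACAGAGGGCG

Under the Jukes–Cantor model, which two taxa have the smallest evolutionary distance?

taxon1–taxon2: 9/36 differ, p = 0.250, d = 0.304.
taxon1–taxon3: 4/36 differ, p = 0.111, d = 0.120.
taxon2–taxon3: 8/36 differ, p = 0.222, d = 0.264.
The smallest distance is between taxon1 and taxon3.

taxon1 and taxon3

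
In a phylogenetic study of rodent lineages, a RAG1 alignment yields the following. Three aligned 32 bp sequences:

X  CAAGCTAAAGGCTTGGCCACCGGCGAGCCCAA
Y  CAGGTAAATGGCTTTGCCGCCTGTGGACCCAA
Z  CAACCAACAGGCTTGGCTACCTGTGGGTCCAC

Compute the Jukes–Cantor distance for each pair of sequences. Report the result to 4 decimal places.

X–Y: 10/32 sites differ → p = 0.3125, d = −0.75 ln(1 − 0.416667) = 0.404248 ≈ 0.4042.
X–Z: 9/32 sites differ → p = 0.28125, d = −0.75 ln(1 − 0.375) = 0.352503 ≈ 0.3525.
Y–Z: 11/32 sites differ → p = 0.34375, d = −0.75 ln(1 − 0.458333) = 0.459828 ≈ 0.4598.

d(X,Y) = 0.4042, d(X,Z) = 0.3525, d(Y,Z) = 0.4598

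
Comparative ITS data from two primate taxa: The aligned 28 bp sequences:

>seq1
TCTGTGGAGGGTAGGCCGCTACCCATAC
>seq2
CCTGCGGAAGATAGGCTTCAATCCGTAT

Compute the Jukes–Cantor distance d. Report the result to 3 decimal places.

The sequences differ at 10 of 28 sites (1, 5, 9, 11, 17, 18, 20, 22, 25, 28), so p = 10/28 ≈ 0.357143.
d = −(3/4) ln(1 − 4p/3) = −0.75 ln(1 − 0.476191) = −0.75 ln(0.523809)
  = −0.75 × (-0.646628) = 0.484971 substitutions/site.

0.485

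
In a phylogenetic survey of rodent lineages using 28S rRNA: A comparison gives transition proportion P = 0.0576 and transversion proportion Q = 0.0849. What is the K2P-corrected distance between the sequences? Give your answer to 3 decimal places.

0.158

Under the Kimura two-parameter model, d = −½ ln(1 − 2P − Q) − ¼ ln(1 − 2Q).
1 − 2P − Q = 0.7999, giving −½ ln(0.7999) = 0.111634.
1 − 2Q = 0.8302, giving −¼ ln(0.8302) = 0.046522.
d = 0.111634 + 0.046522 = 0.158156.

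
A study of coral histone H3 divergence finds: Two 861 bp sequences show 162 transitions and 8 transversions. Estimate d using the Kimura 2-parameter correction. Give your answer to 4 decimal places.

P = 162/861 ≈ 0.188153 and Q = 8/861 ≈ 0.009292.
Under the Kimura two-parameter model, d = −½ ln(1 − 2P − Q) − ¼ ln(1 − 2Q).
1 − 2P − Q = 0.614402, giving −½ ln(0.614402) = 0.243553.
1 − 2Q = 0.981416, giving −¼ ln(0.981416) = 0.004690.
d = 0.243553 + 0.004690 = 0.248243.

0.2482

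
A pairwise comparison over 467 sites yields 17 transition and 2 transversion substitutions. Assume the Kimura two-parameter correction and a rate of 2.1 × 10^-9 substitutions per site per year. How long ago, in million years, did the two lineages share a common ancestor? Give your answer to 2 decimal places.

P = 17/467 ≈ 0.036403 and Q = 2/467 ≈ 0.004283.
Under the Kimura two-parameter model, d = −½ ln(1 − 2P − Q) − ¼ ln(1 − 2Q).
1 − 2P − Q = 0.922911, giving −½ ln(0.922911) = 0.040111.
1 − 2Q = 0.991434, giving −¼ ln(0.991434) = 0.002151.
d = 0.040111 + 0.002151 = 0.042262.
Under a molecular clock d = 2μt, so t = d/(2μ) = 0.042262 / (2 × 2.1 × 10^-9) = 10.06 million years.

10.06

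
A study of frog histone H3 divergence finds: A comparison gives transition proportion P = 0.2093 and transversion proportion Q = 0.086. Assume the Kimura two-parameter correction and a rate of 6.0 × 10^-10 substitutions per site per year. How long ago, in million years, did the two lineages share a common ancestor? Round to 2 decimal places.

331.98

Under the Kimura two-parameter model, d = −½ ln(1 − 2P − Q) − ¼ ln(1 − 2Q).
1 − 2P − Q = 0.4954, giving −½ ln(0.4954) = 0.351195.
1 − 2Q = 0.828, giving −¼ ln(0.828) = 0.047186.
d = 0.351195 + 0.047186 = 0.398381.
Under a molecular clock d = 2μt, so t = d/(2μ) = 0.398381 / (2 × 6.0 × 10^-10) = 331.98 million years.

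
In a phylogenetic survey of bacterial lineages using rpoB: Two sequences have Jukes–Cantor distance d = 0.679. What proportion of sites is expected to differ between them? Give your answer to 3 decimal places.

p = (3/4)(1 − e^(−4d/3)) = 0.75 × (1 − e^(-0.905333)) = 0.75 × (1 − 0.404407) = 0.446695.

0.447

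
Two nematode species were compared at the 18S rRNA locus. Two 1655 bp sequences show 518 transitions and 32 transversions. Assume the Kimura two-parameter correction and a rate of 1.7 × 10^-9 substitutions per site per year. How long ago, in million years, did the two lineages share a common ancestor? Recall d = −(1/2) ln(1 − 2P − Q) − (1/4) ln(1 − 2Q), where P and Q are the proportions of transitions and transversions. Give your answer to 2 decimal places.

P = 518/1655 ≈ 0.312991 and Q = 32/1655 ≈ 0.019335.
Under the Kimura two-parameter model, d = −½ ln(1 − 2P − Q) − ¼ ln(1 − 2Q).
1 − 2P − Q = 0.354683, giving −½ ln(0.354683) = 0.518265.
1 − 2Q = 0.96133, giving −¼ ln(0.96133) = 0.009859.
d = 0.518265 + 0.009859 = 0.528124.
Under a molecular clock d = 2μt, so t = d/(2μ) = 0.528124 / (2 × 1.7 × 10^-9) = 155.33 million years.

155.33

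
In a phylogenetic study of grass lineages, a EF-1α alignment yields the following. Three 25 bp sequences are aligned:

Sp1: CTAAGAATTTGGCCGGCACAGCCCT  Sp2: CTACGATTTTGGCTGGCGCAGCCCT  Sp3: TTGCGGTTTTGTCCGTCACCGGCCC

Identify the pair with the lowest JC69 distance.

Sp1 and Sp2

Sp1–Sp2: 4/25 differ, p = 0.160, d = 0.180.
Sp1–Sp3: 10/25 differ, p = 0.400, d = 0.572.
Sp2–Sp3: 10/25 differ, p = 0.400, d = 0.572.
The smallest distance is between Sp1 and Sp2.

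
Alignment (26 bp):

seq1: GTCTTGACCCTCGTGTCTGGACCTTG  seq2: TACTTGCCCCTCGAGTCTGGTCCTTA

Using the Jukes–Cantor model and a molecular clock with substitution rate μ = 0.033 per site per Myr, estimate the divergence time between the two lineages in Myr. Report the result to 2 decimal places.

4.18

The sequences differ at 6 of 26 sites (1, 2, 7, 14, 21, 26), so p = 6/26 ≈ 0.230769.
d = −(3/4) ln(1 − 4p/3) = −0.75 ln(1 − 0.307692) = −0.75 ln(0.692308)
  = −0.75 × (-0.367724) = 0.275793 substitutions/site.
Under a molecular clock d = 2μt, so t = d/(2μ) = 0.275793 / (2 × 0.033) = 4.18 Myr.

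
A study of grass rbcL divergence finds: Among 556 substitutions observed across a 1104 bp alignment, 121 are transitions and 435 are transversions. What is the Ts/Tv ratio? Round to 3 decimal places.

R = 121/435 = 0.278160… ≈ 0.278 (to 3 d.p.).

0.278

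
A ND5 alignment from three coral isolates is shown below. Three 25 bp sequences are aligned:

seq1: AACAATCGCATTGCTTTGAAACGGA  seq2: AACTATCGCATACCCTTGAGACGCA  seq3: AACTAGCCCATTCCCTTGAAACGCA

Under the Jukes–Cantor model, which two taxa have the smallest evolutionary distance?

seq2 and seq3

seq1–seq2: 6/25 differ, p = 0.240, d = 0.289.
seq1–seq3: 6/25 differ, p = 0.240, d = 0.289.
seq2–seq3: 4/25 differ, p = 0.160, d = 0.180.
The smallest distance is between seq2 and seq3.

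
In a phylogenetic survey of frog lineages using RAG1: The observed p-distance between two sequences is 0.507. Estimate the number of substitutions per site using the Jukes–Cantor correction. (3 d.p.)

d = −(3/4) ln(1 − 4p/3) = −0.75 ln(1 − 0.676) = −0.75 ln(0.324)
  = −0.75 × (-1.127012) = 0.845259 substitutions/site.

0.845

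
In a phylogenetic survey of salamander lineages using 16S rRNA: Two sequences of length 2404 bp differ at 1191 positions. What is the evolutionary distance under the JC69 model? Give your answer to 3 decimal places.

0.810

p = 1191/2404 ≈ 0.495424.
d = −(3/4) ln(1 − 4p/3) = −0.75 ln(1 − 0.660565) = −0.75 ln(0.339435)
  = −0.75 × (-1.080473) = 0.810355 substitutions/site.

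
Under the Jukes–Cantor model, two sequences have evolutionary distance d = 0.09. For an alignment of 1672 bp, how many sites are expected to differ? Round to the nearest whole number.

Invert JC69: p = (3/4)(1 − e^(−4d/3)) = 0.75 × (1 − e^(-0.12)) = 0.75 × (1 − 0.886920) = 0.084810.
Expected differing sites = pL ≈ 0.084810 × 1672 = 141.80232 ≈ 142.

142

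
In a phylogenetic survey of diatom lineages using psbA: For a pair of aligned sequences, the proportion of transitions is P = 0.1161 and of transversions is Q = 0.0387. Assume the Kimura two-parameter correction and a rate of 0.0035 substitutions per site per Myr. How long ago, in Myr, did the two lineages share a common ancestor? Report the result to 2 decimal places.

25.44

Under the Kimura two-parameter model, d = −½ ln(1 − 2P − Q) − ¼ ln(1 − 2Q).
1 − 2P − Q = 0.7291, giving −½ ln(0.7291) = 0.157972.
1 − 2Q = 0.9226, giving −¼ ln(0.9226) = 0.020140.
d = 0.157972 + 0.020140 = 0.178112.
Under a molecular clock d = 2μt, so t = d/(2μ) = 0.178112 / (2 × 0.0035) = 25.44 Myr.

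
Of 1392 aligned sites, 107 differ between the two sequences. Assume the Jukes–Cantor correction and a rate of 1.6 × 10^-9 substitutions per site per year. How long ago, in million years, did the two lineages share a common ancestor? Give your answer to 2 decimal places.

p = 107/1392 ≈ 0.076868.
d = −(3/4) ln(1 − 4p/3) = −0.75 ln(1 − 0.102491) = −0.75 ln(0.897509)
  = −0.75 × (-0.108132) = 0.081099 substitutions/site.
Under a molecular clock d = 2μt, so t = d/(2μ) = 0.081099 / (2 × 1.6 × 10^-9) = 25.34 million years.

25.34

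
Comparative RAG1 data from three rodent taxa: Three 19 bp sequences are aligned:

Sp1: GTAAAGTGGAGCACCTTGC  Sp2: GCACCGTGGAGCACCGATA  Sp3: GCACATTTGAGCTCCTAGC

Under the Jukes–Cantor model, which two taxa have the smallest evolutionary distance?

Sp1–Sp2: 7/19 differ, p = 0.368, d = 0.507.
Sp1–Sp3: 6/19 differ, p = 0.316, d = 0.410.
Sp2–Sp3: 7/19 differ, p = 0.368, d = 0.507.
The smallest distance is between Sp1 and Sp3.

Sp1 and Sp3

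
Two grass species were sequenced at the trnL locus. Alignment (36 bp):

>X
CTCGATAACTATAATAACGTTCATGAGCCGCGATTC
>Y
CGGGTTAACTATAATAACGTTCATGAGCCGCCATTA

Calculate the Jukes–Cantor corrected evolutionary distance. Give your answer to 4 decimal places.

The sequences differ at 5 of 36 sites (2, 3, 5, 32, 36), so p = 5/36 ≈ 0.138889.
d = −(3/4) ln(1 − 4p/3) = −0.75 ln(1 − 0.185185) = −0.75 ln(0.814815)
  = −0.75 × (-0.204794) = 0.153596 substitutions/site.

0.1536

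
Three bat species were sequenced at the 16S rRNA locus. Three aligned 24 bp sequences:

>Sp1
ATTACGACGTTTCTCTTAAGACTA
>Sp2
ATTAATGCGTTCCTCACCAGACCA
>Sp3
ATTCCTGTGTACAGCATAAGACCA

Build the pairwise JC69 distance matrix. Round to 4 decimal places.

d(Sp1,Sp2) = 0.4408, d(Sp1,Sp3) = 0.6082, d(Sp2,Sp3) = 0.4408

Sp1–Sp2: 8/24 sites differ → p ≈ 0.333333, d = −0.75 ln(1 − 0.444444) = 0.440839 ≈ 0.4408.
Sp1–Sp3: 10/24 sites differ → p ≈ 0.416667, d = −0.75 ln(1 − 0.555556) = 0.608198 ≈ 0.6082.
Sp2–Sp3: 8/24 sites differ → p ≈ 0.333333, d = −0.75 ln(1 − 0.444444) = 0.440839 ≈ 0.4408.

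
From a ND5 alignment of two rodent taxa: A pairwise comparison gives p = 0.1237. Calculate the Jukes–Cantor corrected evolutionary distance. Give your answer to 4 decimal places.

d = −(3/4) ln(1 − 4p/3) = −0.75 ln(1 − 0.164933) = −0.75 ln(0.835067)
  = −0.75 × (-0.180243) = 0.135182 substitutions/site.

0.1352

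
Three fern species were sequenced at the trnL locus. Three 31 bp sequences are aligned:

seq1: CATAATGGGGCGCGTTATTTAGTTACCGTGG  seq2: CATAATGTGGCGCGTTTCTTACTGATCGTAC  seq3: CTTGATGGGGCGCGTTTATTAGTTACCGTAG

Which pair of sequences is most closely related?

seq1–seq2: 8/31 differ, p = 0.258, d = 0.316.
seq1–seq3: 5/31 differ, p = 0.161, d = 0.182.
seq2–seq3: 8/31 differ, p = 0.258, d = 0.316.
The smallest distance is between seq1 and seq3.

seq1 and seq3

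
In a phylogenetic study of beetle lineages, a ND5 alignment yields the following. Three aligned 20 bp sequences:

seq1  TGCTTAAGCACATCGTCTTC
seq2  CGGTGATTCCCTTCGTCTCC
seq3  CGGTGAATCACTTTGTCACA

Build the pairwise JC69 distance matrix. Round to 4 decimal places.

seq1–seq2: 8/20 sites differ → p = 0.4, d = −0.75 ln(1 − 0.533333) = 0.571605 ≈ 0.5716.
seq1–seq3: 9/20 sites differ → p = 0.45, d = −0.75 ln(1 − 0.6) = 0.687218 ≈ 0.6872.
seq2–seq3: 5/20 sites differ → p = 0.25, d = −0.75 ln(1 − 0.333333) = 0.304098 ≈ 0.3041.

d(seq1,seq2) = 0.5716, d(seq1,seq3) = 0.6872, d(seq2,seq3) = 0.3041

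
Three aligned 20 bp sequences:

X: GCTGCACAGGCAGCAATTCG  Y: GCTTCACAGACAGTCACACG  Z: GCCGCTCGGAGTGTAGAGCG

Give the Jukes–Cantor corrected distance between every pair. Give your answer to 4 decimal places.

X–Y: 6/20 sites differ → p = 0.3, d = −0.75 ln(1 − 0.4) = 0.383119 ≈ 0.3831.
X–Z: 10/20 sites differ → p = 0.5, d = −0.75 ln(1 − 0.666667) = 0.823960 ≈ 0.8240.
Y–Z: 10/20 sites differ → p = 0.5, d = −0.75 ln(1 − 0.666667) = 0.823960 ≈ 0.8240.

d(X,Y) = 0.3831, d(X,Z) = 0.8240, d(Y,Z) = 0.8240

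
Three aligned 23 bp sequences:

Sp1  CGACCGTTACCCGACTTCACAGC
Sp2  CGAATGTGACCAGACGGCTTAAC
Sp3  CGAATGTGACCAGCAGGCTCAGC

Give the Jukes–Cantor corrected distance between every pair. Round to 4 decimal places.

d(Sp1,Sp2) = 0.5532, d(Sp1,Sp3) = 0.5532, d(Sp2,Sp3) = 0.1979

Sp1–Sp2: 9/23 sites differ → p ≈ 0.391304, d = −0.75 ln(1 − 0.521739) = 0.553199 ≈ 0.5532.
Sp1–Sp3: 9/23 sites differ → p ≈ 0.391304, d = −0.75 ln(1 − 0.521739) = 0.553199 ≈ 0.5532.
Sp2–Sp3: 4/23 sites differ → p ≈ 0.173913, d = −0.75 ln(1 − 0.231884) = 0.197861 ≈ 0.1979.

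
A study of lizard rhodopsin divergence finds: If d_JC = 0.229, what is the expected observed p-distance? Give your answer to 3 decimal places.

p = (3/4)(1 − e^(−4d/3)) = 0.75 × (1 − e^(-0.305333)) = 0.75 × (1 − 0.736878) = 0.197342.

0.197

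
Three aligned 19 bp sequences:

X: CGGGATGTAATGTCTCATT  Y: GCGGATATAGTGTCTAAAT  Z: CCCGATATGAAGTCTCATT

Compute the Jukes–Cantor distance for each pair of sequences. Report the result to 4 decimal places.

d(X,Y) = 0.4099, d(X,Z) = 0.3241, d(Y,Z) = 0.5068

X–Y: 6/19 sites differ → p ≈ 0.315789, d = −0.75 ln(1 − 0.421052) = 0.409907 ≈ 0.4099.
X–Z: 5/19 sites differ → p ≈ 0.263158, d = −0.75 ln(1 − 0.350877) = 0.324100 ≈ 0.3241.
Y–Z: 7/19 sites differ → p ≈ 0.368421, d = −0.75 ln(1 − 0.491228) = 0.506816 ≈ 0.5068.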